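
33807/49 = 689 + 46/49 = 689.94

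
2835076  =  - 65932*( - 43) 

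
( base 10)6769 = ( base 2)1101001110001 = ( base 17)1673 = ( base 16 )1a71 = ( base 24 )BI1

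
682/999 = 682/999 = 0.68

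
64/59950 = 32/29975 = 0.00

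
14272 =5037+9235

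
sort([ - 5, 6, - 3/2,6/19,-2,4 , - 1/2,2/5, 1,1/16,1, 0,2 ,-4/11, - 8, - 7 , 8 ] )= [ - 8, - 7, - 5, - 2, - 3/2, - 1/2, - 4/11, 0, 1/16, 6/19,2/5, 1,1,  2,4, 6,  8 ] 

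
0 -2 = -2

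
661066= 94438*7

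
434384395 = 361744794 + 72639601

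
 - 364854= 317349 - 682203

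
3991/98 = 3991/98 = 40.72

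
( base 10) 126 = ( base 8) 176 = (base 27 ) 4I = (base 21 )60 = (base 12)a6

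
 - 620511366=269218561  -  889729927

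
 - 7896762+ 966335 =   -  6930427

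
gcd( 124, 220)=4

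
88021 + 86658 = 174679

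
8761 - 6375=2386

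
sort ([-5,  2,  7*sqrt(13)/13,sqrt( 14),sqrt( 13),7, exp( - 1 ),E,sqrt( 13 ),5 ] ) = [-5,exp (-1 ),7*sqrt( 13)/13,2,E,  sqrt ( 13),sqrt(13),sqrt( 14),5,7] 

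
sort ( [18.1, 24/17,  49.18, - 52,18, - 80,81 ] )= [ - 80 , - 52, 24/17,18, 18.1 , 49.18,  81 ]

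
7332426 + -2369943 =4962483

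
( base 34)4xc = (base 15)1A8D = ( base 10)5758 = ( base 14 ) 2154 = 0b1011001111110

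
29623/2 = 14811 + 1/2 = 14811.50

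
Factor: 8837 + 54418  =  63255 = 3^1*5^1*4217^1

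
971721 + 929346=1901067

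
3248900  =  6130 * 530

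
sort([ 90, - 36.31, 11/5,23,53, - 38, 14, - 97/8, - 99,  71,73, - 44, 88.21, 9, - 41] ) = [ - 99, - 44, - 41, - 38, - 36.31,  -  97/8, 11/5,9,14, 23, 53, 71,73,88.21 , 90]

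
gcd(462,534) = 6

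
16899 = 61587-44688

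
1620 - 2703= - 1083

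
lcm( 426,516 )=36636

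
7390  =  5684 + 1706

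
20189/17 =20189/17 = 1187.59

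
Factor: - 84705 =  - 3^1*5^1*5647^1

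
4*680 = 2720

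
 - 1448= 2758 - 4206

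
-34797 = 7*(-4971) 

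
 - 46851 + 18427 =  - 28424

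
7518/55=136 + 38/55= 136.69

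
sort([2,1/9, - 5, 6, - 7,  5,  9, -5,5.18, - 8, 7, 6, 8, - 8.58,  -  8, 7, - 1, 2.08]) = [ - 8.58, - 8,-8,-7, - 5, - 5,-1, 1/9,2,2.08 , 5, 5.18, 6, 6 , 7, 7 , 8,9 ]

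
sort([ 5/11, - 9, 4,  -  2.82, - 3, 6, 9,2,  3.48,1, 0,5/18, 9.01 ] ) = [-9, - 3,-2.82,0, 5/18, 5/11,1, 2, 3.48, 4 , 6, 9, 9.01] 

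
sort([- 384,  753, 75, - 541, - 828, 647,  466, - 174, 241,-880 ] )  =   [ - 880 , - 828, - 541, - 384, -174, 75 , 241, 466,647, 753]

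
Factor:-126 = -2^1*3^2 * 7^1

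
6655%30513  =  6655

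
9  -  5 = 4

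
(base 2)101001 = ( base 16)29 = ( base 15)2B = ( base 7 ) 56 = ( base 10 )41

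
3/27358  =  3/27358 = 0.00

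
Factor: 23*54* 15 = 18630=2^1*3^4*5^1*23^1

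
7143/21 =2381/7 = 340.14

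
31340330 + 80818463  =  112158793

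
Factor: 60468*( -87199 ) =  - 5272749132 = - 2^2*3^1*7^1*5039^1 *12457^1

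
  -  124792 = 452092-576884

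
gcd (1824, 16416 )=1824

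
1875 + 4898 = 6773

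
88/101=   88/101 = 0.87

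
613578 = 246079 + 367499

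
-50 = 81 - 131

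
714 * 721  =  514794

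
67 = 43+24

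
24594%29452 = 24594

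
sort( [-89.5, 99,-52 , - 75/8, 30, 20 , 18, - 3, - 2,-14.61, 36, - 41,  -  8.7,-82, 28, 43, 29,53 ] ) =[  -  89.5,-82, - 52, - 41,-14.61,-75/8, - 8.7, -3, -2, 18, 20, 28, 29,30, 36, 43, 53,99]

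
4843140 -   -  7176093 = 12019233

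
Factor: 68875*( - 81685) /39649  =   - 5^4 * 17^1*19^1*29^1*31^1*1279^( - 1)  =  -181485625/1279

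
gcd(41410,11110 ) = 1010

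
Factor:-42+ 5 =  - 37 = -37^1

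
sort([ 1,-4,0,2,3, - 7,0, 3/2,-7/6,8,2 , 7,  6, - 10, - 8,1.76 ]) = [ - 10, - 8, - 7, - 4, - 7/6,0,0,1,3/2, 1.76,2,2,3,6,7,8]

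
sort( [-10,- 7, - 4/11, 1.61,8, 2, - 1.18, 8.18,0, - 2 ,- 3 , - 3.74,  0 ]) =[ - 10, - 7, - 3.74, - 3 ,  -  2 ,  -  1.18,  -  4/11, 0, 0,  1.61,2,8, 8.18 ] 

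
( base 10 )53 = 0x35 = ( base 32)1l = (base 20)2D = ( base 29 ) 1O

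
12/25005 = 4/8335 = 0.00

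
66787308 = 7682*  8694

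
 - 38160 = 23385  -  61545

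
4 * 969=3876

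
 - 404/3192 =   -  1 + 697/798 = -  0.13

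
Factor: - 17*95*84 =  - 135660 = - 2^2*3^1*5^1*7^1*17^1*19^1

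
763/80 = 9 + 43/80 = 9.54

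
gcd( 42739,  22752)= 79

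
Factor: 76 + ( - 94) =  - 2^1*3^2 = - 18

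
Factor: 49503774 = 2^1*3^1*23^1*358723^1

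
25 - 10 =15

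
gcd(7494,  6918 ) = 6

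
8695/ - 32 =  - 8695/32 =-271.72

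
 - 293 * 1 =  - 293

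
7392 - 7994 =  - 602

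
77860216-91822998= - 13962782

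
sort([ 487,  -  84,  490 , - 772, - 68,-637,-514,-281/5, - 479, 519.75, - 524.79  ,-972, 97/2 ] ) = [ - 972,- 772,  -  637, - 524.79, - 514,- 479, - 84,-68,-281/5 , 97/2,487 , 490,  519.75 ] 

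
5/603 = 5/603=0.01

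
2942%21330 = 2942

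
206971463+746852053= 953823516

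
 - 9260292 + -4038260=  - 13298552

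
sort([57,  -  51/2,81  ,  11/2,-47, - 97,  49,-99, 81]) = [ - 99, - 97, - 47,-51/2, 11/2 , 49,57, 81 , 81 ] 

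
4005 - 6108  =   - 2103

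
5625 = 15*375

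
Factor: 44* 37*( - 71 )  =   - 115588 = - 2^2*11^1*37^1*71^1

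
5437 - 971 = 4466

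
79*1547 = 122213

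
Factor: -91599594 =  - 2^1*3^1*15266599^1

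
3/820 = 3/820 = 0.00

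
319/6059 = 319/6059 = 0.05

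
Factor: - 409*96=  - 2^5*3^1*409^1 = - 39264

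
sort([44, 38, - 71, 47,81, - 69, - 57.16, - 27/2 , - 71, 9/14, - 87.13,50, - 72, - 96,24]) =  [ - 96, - 87.13, - 72, - 71, - 71, - 69 , - 57.16, - 27/2,9/14, 24, 38, 44,47 , 50,81]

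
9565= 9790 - 225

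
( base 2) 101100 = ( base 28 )1g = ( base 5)134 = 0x2c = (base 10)44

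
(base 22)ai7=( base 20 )D23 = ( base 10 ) 5243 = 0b1010001111011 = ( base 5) 131433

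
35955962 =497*72346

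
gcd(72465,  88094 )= 1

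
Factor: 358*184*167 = 2^4*23^1* 167^1*179^1 = 11000624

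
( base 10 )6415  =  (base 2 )1100100001111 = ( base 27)8LG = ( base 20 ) G0F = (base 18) 11e7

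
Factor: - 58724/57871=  - 2^2*11^( - 1)*53^1*277^1  *  5261^( - 1)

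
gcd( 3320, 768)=8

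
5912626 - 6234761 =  - 322135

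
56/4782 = 28/2391 = 0.01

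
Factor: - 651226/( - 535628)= 2^( -1)*373^ ( -1 )*907^1  =  907/746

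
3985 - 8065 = -4080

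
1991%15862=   1991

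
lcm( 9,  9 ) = 9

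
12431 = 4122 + 8309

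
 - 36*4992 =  - 179712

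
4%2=0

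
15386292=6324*2433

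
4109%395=159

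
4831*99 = 478269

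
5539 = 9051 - 3512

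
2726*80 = 218080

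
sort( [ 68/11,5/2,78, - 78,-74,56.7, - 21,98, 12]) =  [ - 78, - 74,  -  21,5/2, 68/11, 12,56.7,78,98 ] 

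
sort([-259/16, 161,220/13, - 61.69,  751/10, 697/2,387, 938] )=[  -  61.69,-259/16, 220/13, 751/10, 161,697/2,387,938]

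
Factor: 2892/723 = 2^2 = 4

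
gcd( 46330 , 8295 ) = 5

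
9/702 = 1/78 = 0.01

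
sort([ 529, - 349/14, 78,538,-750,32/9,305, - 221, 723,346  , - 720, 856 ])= [ - 750, - 720 ,-221, - 349/14,32/9, 78, 305, 346 , 529, 538, 723, 856]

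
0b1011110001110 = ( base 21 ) DE3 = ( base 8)13616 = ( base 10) 6030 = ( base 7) 23403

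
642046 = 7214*89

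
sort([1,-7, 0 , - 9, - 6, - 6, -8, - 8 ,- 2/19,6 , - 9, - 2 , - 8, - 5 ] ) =[ - 9, - 9, - 8, - 8 , - 8, - 7, - 6,-6 , - 5, - 2 ,-2/19,0, 1,6] 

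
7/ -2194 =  - 7/2194 = - 0.00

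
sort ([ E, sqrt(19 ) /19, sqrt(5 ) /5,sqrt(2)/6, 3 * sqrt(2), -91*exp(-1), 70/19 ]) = [ - 91*exp( - 1), sqrt (19)/19,sqrt(2 ) /6, sqrt(5 )/5, E,  70/19, 3*sqrt(2 )]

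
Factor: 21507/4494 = 67/14=2^( - 1 )*7^(- 1)*67^1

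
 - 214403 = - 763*281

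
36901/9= 36901/9 = 4100.11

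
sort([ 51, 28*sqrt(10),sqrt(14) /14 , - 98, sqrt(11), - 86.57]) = [ - 98,  -  86.57,sqrt(  14)/14,sqrt (11), 51, 28*sqrt ( 10)]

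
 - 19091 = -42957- - 23866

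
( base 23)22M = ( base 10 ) 1126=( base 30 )17g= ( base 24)1mm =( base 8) 2146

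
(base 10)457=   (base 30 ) F7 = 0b111001001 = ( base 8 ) 711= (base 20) 12h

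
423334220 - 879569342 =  - 456235122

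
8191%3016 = 2159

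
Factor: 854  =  2^1*7^1 * 61^1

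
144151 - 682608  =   - 538457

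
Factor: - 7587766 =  - 2^1*73^1* 51971^1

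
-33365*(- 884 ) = 29494660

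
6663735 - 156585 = 6507150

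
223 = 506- 283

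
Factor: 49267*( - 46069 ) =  - 19^1  *23^1*2003^1*2593^1 = - 2269681423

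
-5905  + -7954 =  - 13859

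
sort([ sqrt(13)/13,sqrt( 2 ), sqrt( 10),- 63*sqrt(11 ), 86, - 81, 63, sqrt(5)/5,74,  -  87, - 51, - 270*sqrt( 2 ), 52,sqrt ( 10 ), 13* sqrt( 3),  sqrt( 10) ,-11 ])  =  [  -  270*sqrt( 2 ), - 63 * sqrt( 11), -87 ,-81,  -  51,-11,sqrt( 13)/13 , sqrt(5) /5 , sqrt(2),sqrt( 10 ),sqrt(10), sqrt (10),13*sqrt(3 ), 52 , 63, 74,86] 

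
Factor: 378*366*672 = 92969856 = 2^7 * 3^5*7^2*61^1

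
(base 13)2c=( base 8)46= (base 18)22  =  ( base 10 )38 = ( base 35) 13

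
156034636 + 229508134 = 385542770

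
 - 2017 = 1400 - 3417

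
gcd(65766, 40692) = 6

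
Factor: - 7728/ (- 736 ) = 21/2 = 2^( - 1)  *  3^1*7^1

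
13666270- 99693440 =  - 86027170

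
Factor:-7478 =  -2^1*3739^1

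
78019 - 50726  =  27293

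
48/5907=16/1969 = 0.01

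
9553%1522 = 421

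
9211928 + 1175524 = 10387452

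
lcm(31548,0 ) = 0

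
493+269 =762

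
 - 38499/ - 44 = 38499/44 = 874.98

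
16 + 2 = 18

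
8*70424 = 563392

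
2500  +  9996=12496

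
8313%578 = 221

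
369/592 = 369/592 = 0.62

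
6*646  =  3876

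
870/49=17 + 37/49 = 17.76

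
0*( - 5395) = 0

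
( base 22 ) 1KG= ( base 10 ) 940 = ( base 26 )1A4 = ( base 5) 12230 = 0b1110101100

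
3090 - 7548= -4458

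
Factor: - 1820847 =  - 3^1*7^1*31^1*2797^1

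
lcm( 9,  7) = 63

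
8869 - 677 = 8192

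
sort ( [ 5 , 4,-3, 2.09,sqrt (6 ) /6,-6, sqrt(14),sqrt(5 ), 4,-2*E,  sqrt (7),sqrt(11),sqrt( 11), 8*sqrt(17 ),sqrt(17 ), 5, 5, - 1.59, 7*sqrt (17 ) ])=[- 6, - 2*E, - 3, - 1.59,sqrt( 6 )/6,  2.09, sqrt(5),sqrt(7 ),sqrt(11 ),sqrt( 11),sqrt ( 14),4,4, sqrt( 17), 5,5,5 , 7*sqrt(17 ),8*sqrt( 17) ]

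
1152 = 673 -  -479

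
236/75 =236/75 = 3.15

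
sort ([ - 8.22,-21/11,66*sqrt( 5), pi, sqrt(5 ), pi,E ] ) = [ - 8.22,  -  21/11, sqrt ( 5 ),E, pi, pi, 66*sqrt (5)]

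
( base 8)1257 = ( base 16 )2AF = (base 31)M5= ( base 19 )1H3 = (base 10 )687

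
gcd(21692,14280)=68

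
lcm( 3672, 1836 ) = 3672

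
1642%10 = 2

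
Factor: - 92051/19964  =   - 2^(  -  2)*7^ ( - 1 )*23^( - 1)*31^ ( - 1 ) *92051^1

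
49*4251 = 208299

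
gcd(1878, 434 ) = 2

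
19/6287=19/6287 = 0.00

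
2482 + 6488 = 8970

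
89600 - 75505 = 14095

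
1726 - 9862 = - 8136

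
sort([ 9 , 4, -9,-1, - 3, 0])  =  [ - 9,  -  3,-1, 0, 4, 9 ]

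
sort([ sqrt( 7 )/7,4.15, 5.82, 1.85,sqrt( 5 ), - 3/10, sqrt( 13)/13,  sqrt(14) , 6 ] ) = [ - 3/10, sqrt( 13)/13, sqrt( 7 )/7, 1.85 , sqrt( 5)  ,  sqrt ( 14 ), 4.15,5.82, 6]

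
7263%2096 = 975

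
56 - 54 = 2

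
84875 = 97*875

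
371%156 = 59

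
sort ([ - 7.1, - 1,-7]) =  [ - 7.1, - 7 ,-1]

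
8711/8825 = 8711/8825 = 0.99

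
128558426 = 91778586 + 36779840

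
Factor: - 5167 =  - 5167^1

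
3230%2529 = 701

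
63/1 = 63 = 63.00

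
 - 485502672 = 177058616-662561288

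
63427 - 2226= 61201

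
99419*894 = 88880586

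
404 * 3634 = 1468136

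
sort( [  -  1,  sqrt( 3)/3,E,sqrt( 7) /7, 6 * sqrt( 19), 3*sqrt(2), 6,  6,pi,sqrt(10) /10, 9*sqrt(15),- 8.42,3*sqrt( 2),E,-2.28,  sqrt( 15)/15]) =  [ - 8.42, - 2.28, -1, sqrt( 15 ) /15, sqrt( 10)/10, sqrt( 7 ) /7, sqrt(3)/3,  E, E, pi, 3*sqrt( 2),3 * sqrt(2),  6, 6,6* sqrt(19 ),9*sqrt( 15)]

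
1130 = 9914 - 8784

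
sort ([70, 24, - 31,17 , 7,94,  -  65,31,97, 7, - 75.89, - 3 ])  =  [-75.89,  -  65, - 31, - 3,7,7,17,24 , 31,70,94,97]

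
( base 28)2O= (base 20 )40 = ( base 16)50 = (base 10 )80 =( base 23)3b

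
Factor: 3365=5^1*673^1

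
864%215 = 4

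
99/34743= 33/11581 =0.00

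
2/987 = 2/987 =0.00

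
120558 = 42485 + 78073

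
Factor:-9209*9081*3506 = - 2^1*3^2*1009^1*1753^1*9209^1 = -293196013074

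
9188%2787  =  827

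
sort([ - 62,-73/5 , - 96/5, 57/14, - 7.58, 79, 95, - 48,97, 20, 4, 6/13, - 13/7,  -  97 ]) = [- 97,- 62, - 48,-96/5, - 73/5,-7.58, - 13/7,6/13 , 4,57/14, 20, 79, 95,97]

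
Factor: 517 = 11^1*47^1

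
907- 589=318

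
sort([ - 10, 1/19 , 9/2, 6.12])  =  [ - 10  ,  1/19,  9/2 , 6.12 ]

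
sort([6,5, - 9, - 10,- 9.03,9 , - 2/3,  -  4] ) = [ - 10,-9.03, - 9,-4 ,-2/3,5, 6,9 ]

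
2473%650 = 523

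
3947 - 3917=30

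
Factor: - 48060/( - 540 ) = 89 = 89^1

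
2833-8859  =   - 6026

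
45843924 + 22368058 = 68211982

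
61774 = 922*67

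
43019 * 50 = 2150950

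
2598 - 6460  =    -  3862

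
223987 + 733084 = 957071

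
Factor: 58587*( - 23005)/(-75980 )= 2^(  -  2 )*3^1*29^( -1 ) * 43^1*59^1* 107^1*131^( - 1 )*331^1 = 269558787/15196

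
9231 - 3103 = 6128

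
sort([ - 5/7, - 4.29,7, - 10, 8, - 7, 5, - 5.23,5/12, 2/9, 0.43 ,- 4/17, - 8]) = [ - 10, - 8, - 7, - 5.23,  -  4.29, - 5/7,-4/17,2/9, 5/12, 0.43, 5, 7, 8]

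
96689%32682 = 31325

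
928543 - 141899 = 786644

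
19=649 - 630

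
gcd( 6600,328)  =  8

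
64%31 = 2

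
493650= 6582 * 75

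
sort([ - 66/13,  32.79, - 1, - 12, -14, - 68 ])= [ -68, - 14, -12,  -  66/13, - 1, 32.79 ]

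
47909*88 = 4215992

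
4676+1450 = 6126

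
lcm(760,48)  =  4560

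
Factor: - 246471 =  -  3^1*29^1*2833^1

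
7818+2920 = 10738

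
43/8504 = 43/8504  =  0.01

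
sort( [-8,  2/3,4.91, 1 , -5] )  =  [ - 8, - 5,  2/3, 1 , 4.91 ]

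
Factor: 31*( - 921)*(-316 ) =9022116  =  2^2*3^1*31^1*79^1*307^1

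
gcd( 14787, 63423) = 9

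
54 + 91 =145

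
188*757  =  142316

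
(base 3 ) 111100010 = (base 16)25fb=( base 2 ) 10010111111011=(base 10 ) 9723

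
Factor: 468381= 3^1 * 156127^1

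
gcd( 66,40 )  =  2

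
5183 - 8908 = - 3725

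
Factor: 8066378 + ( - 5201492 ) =2864886 = 2^1 * 3^1  *691^2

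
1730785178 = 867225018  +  863560160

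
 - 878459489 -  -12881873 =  - 865577616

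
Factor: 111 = 3^1*37^1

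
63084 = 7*9012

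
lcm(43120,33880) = 474320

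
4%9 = 4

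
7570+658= 8228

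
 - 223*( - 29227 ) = 6517621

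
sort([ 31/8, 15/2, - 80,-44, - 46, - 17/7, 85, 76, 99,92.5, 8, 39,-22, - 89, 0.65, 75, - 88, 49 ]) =[ - 89,-88, - 80, - 46, - 44, - 22, - 17/7, 0.65, 31/8,15/2, 8, 39, 49,75,76,85, 92.5, 99 ]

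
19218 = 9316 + 9902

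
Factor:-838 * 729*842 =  - 2^2 *3^6*419^1*421^1 = -  514379484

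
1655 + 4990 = 6645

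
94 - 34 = 60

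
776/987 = 776/987 =0.79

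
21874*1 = 21874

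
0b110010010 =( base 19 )123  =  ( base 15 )1bc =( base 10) 402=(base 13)24c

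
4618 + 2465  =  7083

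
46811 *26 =1217086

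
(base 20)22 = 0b101010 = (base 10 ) 42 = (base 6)110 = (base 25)1H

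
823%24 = 7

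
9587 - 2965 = 6622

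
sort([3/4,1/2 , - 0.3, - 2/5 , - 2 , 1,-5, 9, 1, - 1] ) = [-5, - 2, - 1, - 2/5, - 0.3,1/2 , 3/4,1,1,  9]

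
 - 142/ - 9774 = 71/4887=0.01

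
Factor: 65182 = 2^1*13^1*23^1 * 109^1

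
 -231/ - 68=3 + 27/68 = 3.40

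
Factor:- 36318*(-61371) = 2228871978   =  2^1 * 3^4*2273^1 * 6053^1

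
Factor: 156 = 2^2*3^1*13^1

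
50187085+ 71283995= 121471080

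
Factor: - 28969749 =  - 3^2*3218861^1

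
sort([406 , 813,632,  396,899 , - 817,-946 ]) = [ - 946 , - 817,396  ,  406 , 632, 813 , 899 ] 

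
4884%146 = 66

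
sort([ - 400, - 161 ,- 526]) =[-526, - 400, - 161] 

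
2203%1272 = 931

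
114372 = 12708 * 9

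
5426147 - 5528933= - 102786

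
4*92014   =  368056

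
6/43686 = 1/7281 = 0.00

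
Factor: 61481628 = 2^2*3^2*13^1 *131371^1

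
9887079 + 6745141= 16632220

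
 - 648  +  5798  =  5150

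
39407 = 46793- 7386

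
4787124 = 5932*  807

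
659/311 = 2 + 37/311 =2.12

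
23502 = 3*7834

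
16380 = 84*195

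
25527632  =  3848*6634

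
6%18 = 6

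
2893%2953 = 2893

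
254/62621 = 254/62621 = 0.00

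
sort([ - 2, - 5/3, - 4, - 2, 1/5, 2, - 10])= [ - 10, - 4,-2, - 2, - 5/3,1/5,2 ]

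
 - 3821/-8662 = 3821/8662 = 0.44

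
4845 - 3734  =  1111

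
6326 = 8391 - 2065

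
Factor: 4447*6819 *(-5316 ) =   -  2^2 * 3^2 * 443^1* 2273^1 * 4447^1 = - 161202878388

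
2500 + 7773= 10273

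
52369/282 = 185 +199/282 = 185.71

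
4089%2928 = 1161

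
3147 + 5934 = 9081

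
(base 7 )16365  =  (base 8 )11055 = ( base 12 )2839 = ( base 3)20101100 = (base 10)4653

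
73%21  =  10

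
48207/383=48207/383=125.87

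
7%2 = 1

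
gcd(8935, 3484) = 1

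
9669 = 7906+1763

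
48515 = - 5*( - 9703)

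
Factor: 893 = 19^1*47^1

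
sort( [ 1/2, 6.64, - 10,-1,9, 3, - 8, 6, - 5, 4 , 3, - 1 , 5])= [ - 10, - 8,  -  5,-1, - 1,1/2, 3, 3, 4,5, 6,6.64, 9] 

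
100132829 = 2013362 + 98119467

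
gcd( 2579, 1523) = 1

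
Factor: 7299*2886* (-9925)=  -  2^1*3^3*5^2*13^1*37^1*397^1*811^1 = -209069271450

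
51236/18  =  25618/9 =2846.44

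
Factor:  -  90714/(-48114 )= 15119/8019 = 3^( - 6 )*11^(-1 ) *13^1*1163^1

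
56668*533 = 30204044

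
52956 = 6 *8826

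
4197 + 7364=11561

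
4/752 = 1/188= 0.01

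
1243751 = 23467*53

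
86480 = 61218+25262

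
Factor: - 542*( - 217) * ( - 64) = - 2^7*7^1*31^1*271^1 = - 7527296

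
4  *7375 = 29500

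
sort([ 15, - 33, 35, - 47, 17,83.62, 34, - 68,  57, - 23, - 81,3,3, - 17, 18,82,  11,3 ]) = [ - 81,-68, - 47, - 33,- 23, - 17,  3, 3, 3,  11, 15,  17,  18, 34,35,57,82, 83.62]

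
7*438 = 3066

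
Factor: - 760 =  - 2^3*5^1*19^1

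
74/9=74/9=8.22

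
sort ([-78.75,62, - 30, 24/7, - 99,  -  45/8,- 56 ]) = [ - 99 ,  -  78.75,  -  56, - 30, - 45/8,24/7, 62]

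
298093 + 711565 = 1009658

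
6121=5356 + 765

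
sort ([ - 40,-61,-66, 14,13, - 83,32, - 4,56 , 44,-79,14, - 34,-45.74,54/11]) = [ - 83, - 79, - 66, - 61, - 45.74, - 40,-34, - 4 , 54/11,13, 14,14,32, 44, 56]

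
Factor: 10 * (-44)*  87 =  - 38280  =  -2^3*3^1*5^1*11^1 *29^1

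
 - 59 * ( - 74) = 4366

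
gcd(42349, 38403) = 1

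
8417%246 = 53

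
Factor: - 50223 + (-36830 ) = -87053 = -263^1*331^1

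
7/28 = 1/4 = 0.25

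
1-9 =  -8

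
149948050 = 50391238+99556812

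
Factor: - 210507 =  - 3^1 *11^1*6379^1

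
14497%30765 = 14497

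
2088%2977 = 2088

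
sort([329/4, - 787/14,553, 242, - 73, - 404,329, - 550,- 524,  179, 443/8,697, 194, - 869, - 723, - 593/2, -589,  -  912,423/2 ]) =[ -912, - 869, - 723,  -  589, - 550, - 524, - 404, - 593/2, - 73,-787/14,443/8,  329/4 , 179,  194,423/2,242,329, 553, 697]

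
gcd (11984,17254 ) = 2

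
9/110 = 9/110=0.08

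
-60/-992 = 15/248= 0.06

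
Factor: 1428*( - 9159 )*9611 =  - 125702768772 = - 2^2*3^2*7^2*17^1*43^1*71^1*1373^1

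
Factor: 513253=13^2*3037^1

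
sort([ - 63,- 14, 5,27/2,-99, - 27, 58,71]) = [-99,- 63 ,-27, - 14,5 , 27/2,58,71]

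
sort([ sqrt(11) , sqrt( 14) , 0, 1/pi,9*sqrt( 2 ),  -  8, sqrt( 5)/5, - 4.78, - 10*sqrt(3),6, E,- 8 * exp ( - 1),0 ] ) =[ - 10 * sqrt( 3),-8 ,  -  4.78,-8*exp(- 1),0, 0, 1/pi , sqrt( 5 ) /5,E,sqrt ( 11),  sqrt(14), 6,9*sqrt( 2) ] 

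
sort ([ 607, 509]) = [509 , 607]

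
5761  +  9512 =15273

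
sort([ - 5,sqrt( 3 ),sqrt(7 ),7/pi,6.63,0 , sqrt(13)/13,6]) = [ - 5,0, sqrt(13 )/13,sqrt(3 ),7/pi  ,  sqrt( 7 ), 6,6.63 ]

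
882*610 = 538020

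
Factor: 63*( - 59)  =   - 3^2*7^1*  59^1=- 3717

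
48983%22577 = 3829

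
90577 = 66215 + 24362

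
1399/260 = 1399/260  =  5.38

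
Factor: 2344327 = 2344327^1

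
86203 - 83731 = 2472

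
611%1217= 611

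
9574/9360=1+107/4680 = 1.02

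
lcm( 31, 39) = 1209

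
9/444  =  3/148 =0.02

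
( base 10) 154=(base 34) 4i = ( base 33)4m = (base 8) 232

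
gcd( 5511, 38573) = 1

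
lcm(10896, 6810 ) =54480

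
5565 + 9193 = 14758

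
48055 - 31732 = 16323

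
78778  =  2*39389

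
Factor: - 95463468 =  - 2^2*3^3*883921^1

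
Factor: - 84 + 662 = 578 = 2^1*17^2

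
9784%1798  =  794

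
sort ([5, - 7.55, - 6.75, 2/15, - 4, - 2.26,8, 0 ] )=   [ - 7.55, - 6.75 , - 4, - 2.26,  0, 2/15, 5,8 ] 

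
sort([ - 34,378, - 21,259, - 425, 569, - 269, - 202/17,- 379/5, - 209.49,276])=[- 425, -269, - 209.49, - 379/5, - 34,- 21,-202/17,259 , 276,378,569 ]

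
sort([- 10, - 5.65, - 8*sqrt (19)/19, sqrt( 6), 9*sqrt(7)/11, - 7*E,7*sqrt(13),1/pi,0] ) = [ - 7*E, - 10, - 5.65,-8 * sqrt (19 ) /19,0 , 1/pi,9*sqrt( 7)/11 , sqrt(6),7*sqrt(13)]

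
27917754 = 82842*337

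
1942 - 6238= - 4296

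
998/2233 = 998/2233 = 0.45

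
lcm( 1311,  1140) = 26220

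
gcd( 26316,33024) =516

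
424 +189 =613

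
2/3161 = 2/3161 = 0.00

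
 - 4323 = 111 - 4434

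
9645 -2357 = 7288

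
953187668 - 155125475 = 798062193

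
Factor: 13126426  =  2^1*709^1 *9257^1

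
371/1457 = 371/1457 = 0.25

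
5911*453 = 2677683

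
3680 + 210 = 3890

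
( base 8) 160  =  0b1110000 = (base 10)112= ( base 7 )220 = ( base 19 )5H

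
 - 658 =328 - 986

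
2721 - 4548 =-1827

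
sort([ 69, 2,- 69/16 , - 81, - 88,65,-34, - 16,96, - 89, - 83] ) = [ - 89, - 88, - 83, - 81, - 34, - 16, - 69/16, 2,65, 69,96 ]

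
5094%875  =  719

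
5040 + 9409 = 14449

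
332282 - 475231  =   -142949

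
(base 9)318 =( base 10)260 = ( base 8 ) 404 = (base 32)84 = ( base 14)148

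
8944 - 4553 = 4391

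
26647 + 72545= 99192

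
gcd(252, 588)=84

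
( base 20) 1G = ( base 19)1H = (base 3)1100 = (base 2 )100100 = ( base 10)36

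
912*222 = 202464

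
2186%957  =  272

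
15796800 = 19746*800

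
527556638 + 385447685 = 913004323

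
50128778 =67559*742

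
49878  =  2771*18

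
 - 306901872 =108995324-415897196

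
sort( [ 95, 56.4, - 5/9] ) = [ - 5/9,  56.4,95]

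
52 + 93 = 145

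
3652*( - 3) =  - 10956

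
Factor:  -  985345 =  - 5^1 * 43^1 * 4583^1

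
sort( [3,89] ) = [3,89 ]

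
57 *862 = 49134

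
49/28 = 1 + 3/4=1.75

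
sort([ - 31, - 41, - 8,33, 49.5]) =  [ - 41, - 31, - 8,33, 49.5 ]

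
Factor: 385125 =3^1*5^3*13^1*79^1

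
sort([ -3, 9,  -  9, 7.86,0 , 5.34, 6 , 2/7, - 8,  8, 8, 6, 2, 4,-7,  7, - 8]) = [ - 9,-8, - 8 , - 7,-3,  0, 2/7, 2, 4,5.34, 6, 6, 7,  7.86 , 8,  8, 9 ] 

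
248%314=248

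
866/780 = 433/390 = 1.11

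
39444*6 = 236664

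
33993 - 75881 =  - 41888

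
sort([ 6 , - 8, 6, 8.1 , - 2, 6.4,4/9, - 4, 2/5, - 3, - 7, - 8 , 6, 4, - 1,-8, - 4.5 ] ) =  [ - 8, - 8, - 8,-7, - 4.5, - 4, - 3 , - 2, - 1,2/5, 4/9  ,  4, 6, 6,6, 6.4,8.1 ] 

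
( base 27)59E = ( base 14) 15ca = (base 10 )3902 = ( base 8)7476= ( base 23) 78f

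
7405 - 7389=16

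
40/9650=4/965= 0.00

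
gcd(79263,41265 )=9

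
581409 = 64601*9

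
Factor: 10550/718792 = 5275/359396 = 2^ ( - 2)*5^2 * 211^1 * 89849^ ( - 1)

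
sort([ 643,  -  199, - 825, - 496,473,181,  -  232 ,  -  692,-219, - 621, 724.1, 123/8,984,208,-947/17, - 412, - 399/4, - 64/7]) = [- 825, - 692, - 621, - 496, - 412, - 232, - 219, - 199, - 399/4, - 947/17,-64/7,  123/8  ,  181, 208,473, 643,724.1,984]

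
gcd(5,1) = 1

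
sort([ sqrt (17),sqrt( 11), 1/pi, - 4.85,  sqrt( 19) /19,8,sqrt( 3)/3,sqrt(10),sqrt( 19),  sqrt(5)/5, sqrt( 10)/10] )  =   [ - 4.85, sqrt( 19)/19,  sqrt( 10)/10,1/pi,sqrt(5) /5, sqrt( 3)/3,sqrt( 10 ),  sqrt( 11), sqrt( 17),sqrt( 19 ),8 ] 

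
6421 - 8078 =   -  1657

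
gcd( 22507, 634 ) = 317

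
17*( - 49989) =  -849813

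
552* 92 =50784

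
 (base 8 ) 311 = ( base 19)AB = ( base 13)126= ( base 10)201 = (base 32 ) 69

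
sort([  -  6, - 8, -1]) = [- 8, - 6,-1]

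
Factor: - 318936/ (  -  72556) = 2^1*3^1*11^( - 1 ) * 17^( - 1) * 137^1  =  822/187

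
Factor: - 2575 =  - 5^2*103^1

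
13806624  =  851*16224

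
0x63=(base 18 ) 59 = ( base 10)99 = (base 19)54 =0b1100011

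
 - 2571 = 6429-9000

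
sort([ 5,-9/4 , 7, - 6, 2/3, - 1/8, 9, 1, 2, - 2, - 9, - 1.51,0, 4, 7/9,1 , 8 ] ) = [-9, - 6, - 9/4, - 2, - 1.51,-1/8,0,2/3, 7/9,1, 1, 2, 4, 5,7,8, 9 ]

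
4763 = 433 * 11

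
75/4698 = 25/1566 =0.02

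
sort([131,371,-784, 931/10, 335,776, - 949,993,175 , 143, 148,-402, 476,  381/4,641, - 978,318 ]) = [-978, - 949,-784 , - 402, 931/10, 381/4 , 131, 143 , 148 , 175,318,335,  371, 476, 641 , 776,993]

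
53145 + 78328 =131473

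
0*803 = 0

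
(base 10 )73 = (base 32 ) 29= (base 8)111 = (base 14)53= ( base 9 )81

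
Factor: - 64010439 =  - 3^3*349^1*6793^1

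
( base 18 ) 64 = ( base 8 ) 160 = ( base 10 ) 112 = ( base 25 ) 4c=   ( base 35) 37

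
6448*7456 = 48076288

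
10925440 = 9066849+1858591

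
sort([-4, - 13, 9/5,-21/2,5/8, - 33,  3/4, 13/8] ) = [ - 33, - 13, - 21/2, - 4,5/8, 3/4, 13/8,9/5 ] 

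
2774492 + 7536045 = 10310537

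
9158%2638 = 1244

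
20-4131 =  - 4111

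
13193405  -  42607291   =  -29413886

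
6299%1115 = 724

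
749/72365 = 749/72365 = 0.01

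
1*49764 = 49764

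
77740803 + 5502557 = 83243360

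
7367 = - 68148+75515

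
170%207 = 170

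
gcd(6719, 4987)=1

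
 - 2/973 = -2/973  =  -0.00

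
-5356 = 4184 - 9540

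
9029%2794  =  647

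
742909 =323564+419345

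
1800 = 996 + 804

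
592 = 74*8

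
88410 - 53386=35024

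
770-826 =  - 56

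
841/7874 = 841/7874 = 0.11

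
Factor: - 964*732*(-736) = 2^9*3^1 * 23^1*61^1*241^1 = 519356928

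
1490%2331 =1490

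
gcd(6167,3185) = 7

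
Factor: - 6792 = -2^3*3^1 * 283^1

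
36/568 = 9/142=0.06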